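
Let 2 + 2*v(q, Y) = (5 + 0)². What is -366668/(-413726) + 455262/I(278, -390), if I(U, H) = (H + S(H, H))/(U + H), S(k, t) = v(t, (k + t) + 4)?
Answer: 680508261922/5051461 ≈ 1.3472e+5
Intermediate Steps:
v(q, Y) = 23/2 (v(q, Y) = -1 + (5 + 0)²/2 = -1 + (½)*5² = -1 + (½)*25 = -1 + 25/2 = 23/2)
S(k, t) = 23/2
I(U, H) = (23/2 + H)/(H + U) (I(U, H) = (H + 23/2)/(U + H) = (23/2 + H)/(H + U))
-366668/(-413726) + 455262/I(278, -390) = -366668/(-413726) + 455262/(((23/2 - 390)/(-390 + 278))) = -366668*(-1/413726) + 455262/((-757/2/(-112))) = 5914/6673 + 455262/((-1/112*(-757/2))) = 5914/6673 + 455262/(757/224) = 5914/6673 + 455262*(224/757) = 5914/6673 + 101978688/757 = 680508261922/5051461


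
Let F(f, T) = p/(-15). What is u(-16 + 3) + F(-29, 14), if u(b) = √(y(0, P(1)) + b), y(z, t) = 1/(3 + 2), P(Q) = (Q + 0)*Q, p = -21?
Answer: 7/5 + 8*I*√5/5 ≈ 1.4 + 3.5777*I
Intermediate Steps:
P(Q) = Q² (P(Q) = Q*Q = Q²)
y(z, t) = ⅕ (y(z, t) = 1/5 = ⅕)
F(f, T) = 7/5 (F(f, T) = -21/(-15) = -21*(-1/15) = 7/5)
u(b) = √(⅕ + b)
u(-16 + 3) + F(-29, 14) = √(5 + 25*(-16 + 3))/5 + 7/5 = √(5 + 25*(-13))/5 + 7/5 = √(5 - 325)/5 + 7/5 = √(-320)/5 + 7/5 = (8*I*√5)/5 + 7/5 = 8*I*√5/5 + 7/5 = 7/5 + 8*I*√5/5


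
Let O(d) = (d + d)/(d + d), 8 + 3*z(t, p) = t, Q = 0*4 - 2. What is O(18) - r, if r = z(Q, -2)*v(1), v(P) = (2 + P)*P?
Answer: 11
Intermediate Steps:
v(P) = P*(2 + P)
Q = -2 (Q = 0 - 2 = -2)
z(t, p) = -8/3 + t/3
O(d) = 1 (O(d) = (2*d)/((2*d)) = (2*d)*(1/(2*d)) = 1)
r = -10 (r = (-8/3 + (⅓)*(-2))*(1*(2 + 1)) = (-8/3 - ⅔)*(1*3) = -10/3*3 = -10)
O(18) - r = 1 - 1*(-10) = 1 + 10 = 11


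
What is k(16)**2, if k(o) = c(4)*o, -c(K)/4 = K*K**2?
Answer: 16777216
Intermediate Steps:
c(K) = -4*K**3 (c(K) = -4*K*K**2 = -4*K**3)
k(o) = -256*o (k(o) = (-4*4**3)*o = (-4*64)*o = -256*o)
k(16)**2 = (-256*16)**2 = (-4096)**2 = 16777216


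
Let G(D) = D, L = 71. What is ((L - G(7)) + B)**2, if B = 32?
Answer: 9216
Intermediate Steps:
((L - G(7)) + B)**2 = ((71 - 1*7) + 32)**2 = ((71 - 7) + 32)**2 = (64 + 32)**2 = 96**2 = 9216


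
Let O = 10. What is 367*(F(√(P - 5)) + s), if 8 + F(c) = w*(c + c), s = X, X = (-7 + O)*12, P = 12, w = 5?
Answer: 10276 + 3670*√7 ≈ 19986.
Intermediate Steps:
X = 36 (X = (-7 + 10)*12 = 3*12 = 36)
s = 36
F(c) = -8 + 10*c (F(c) = -8 + 5*(c + c) = -8 + 5*(2*c) = -8 + 10*c)
367*(F(√(P - 5)) + s) = 367*((-8 + 10*√(12 - 5)) + 36) = 367*((-8 + 10*√7) + 36) = 367*(28 + 10*√7) = 10276 + 3670*√7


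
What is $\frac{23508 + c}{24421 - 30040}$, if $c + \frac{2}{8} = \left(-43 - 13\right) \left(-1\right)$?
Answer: $- \frac{94255}{22476} \approx -4.1936$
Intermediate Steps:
$c = \frac{223}{4}$ ($c = - \frac{1}{4} + \left(-43 - 13\right) \left(-1\right) = - \frac{1}{4} - -56 = - \frac{1}{4} + 56 = \frac{223}{4} \approx 55.75$)
$\frac{23508 + c}{24421 - 30040} = \frac{23508 + \frac{223}{4}}{24421 - 30040} = \frac{94255}{4 \left(-5619\right)} = \frac{94255}{4} \left(- \frac{1}{5619}\right) = - \frac{94255}{22476}$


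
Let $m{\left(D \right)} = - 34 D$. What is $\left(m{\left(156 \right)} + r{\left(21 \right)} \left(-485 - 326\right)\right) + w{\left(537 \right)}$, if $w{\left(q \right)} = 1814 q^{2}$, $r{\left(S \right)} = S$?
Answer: $523079031$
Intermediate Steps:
$\left(m{\left(156 \right)} + r{\left(21 \right)} \left(-485 - 326\right)\right) + w{\left(537 \right)} = \left(\left(-34\right) 156 + 21 \left(-485 - 326\right)\right) + 1814 \cdot 537^{2} = \left(-5304 + 21 \left(-811\right)\right) + 1814 \cdot 288369 = \left(-5304 - 17031\right) + 523101366 = -22335 + 523101366 = 523079031$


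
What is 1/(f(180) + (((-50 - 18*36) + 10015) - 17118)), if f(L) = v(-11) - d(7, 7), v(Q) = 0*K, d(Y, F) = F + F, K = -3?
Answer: -1/7815 ≈ -0.00012796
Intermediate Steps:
d(Y, F) = 2*F
v(Q) = 0 (v(Q) = 0*(-3) = 0)
f(L) = -14 (f(L) = 0 - 2*7 = 0 - 1*14 = 0 - 14 = -14)
1/(f(180) + (((-50 - 18*36) + 10015) - 17118)) = 1/(-14 + (((-50 - 18*36) + 10015) - 17118)) = 1/(-14 + (((-50 - 648) + 10015) - 17118)) = 1/(-14 + ((-698 + 10015) - 17118)) = 1/(-14 + (9317 - 17118)) = 1/(-14 - 7801) = 1/(-7815) = -1/7815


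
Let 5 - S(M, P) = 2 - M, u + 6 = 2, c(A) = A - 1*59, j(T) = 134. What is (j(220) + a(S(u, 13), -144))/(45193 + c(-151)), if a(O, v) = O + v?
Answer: -11/44983 ≈ -0.00024454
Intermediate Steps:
c(A) = -59 + A (c(A) = A - 59 = -59 + A)
u = -4 (u = -6 + 2 = -4)
S(M, P) = 3 + M (S(M, P) = 5 - (2 - M) = 5 + (-2 + M) = 3 + M)
(j(220) + a(S(u, 13), -144))/(45193 + c(-151)) = (134 + ((3 - 4) - 144))/(45193 + (-59 - 151)) = (134 + (-1 - 144))/(45193 - 210) = (134 - 145)/44983 = -11*1/44983 = -11/44983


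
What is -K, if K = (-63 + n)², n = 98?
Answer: -1225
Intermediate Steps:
K = 1225 (K = (-63 + 98)² = 35² = 1225)
-K = -1*1225 = -1225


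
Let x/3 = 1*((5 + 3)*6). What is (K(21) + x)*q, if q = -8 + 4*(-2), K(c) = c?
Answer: -2640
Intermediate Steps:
q = -16 (q = -8 - 8 = -16)
x = 144 (x = 3*(1*((5 + 3)*6)) = 3*(1*(8*6)) = 3*(1*48) = 3*48 = 144)
(K(21) + x)*q = (21 + 144)*(-16) = 165*(-16) = -2640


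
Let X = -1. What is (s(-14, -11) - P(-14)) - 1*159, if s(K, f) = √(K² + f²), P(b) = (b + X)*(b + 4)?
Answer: -309 + √317 ≈ -291.20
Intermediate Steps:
P(b) = (-1 + b)*(4 + b) (P(b) = (b - 1)*(b + 4) = (-1 + b)*(4 + b))
(s(-14, -11) - P(-14)) - 1*159 = (√((-14)² + (-11)²) - (-4 + (-14)² + 3*(-14))) - 1*159 = (√(196 + 121) - (-4 + 196 - 42)) - 159 = (√317 - 1*150) - 159 = (√317 - 150) - 159 = (-150 + √317) - 159 = -309 + √317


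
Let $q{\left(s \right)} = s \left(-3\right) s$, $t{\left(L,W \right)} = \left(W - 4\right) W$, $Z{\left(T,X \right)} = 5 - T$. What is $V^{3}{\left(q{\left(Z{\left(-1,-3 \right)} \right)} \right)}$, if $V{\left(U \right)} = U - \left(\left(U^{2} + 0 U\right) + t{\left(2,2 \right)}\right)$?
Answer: $-1629701176832$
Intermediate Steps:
$t{\left(L,W \right)} = W \left(-4 + W\right)$ ($t{\left(L,W \right)} = \left(-4 + W\right) W = W \left(-4 + W\right)$)
$q{\left(s \right)} = - 3 s^{2}$ ($q{\left(s \right)} = - 3 s s = - 3 s^{2}$)
$V{\left(U \right)} = 4 + U - U^{2}$ ($V{\left(U \right)} = U - \left(\left(U^{2} + 0 U\right) + 2 \left(-4 + 2\right)\right) = U - \left(\left(U^{2} + 0\right) + 2 \left(-2\right)\right) = U - \left(U^{2} - 4\right) = U - \left(-4 + U^{2}\right) = 4 + U - U^{2}$)
$V^{3}{\left(q{\left(Z{\left(-1,-3 \right)} \right)} \right)} = \left(4 - 3 \left(5 - -1\right)^{2} - \left(- 3 \left(5 - -1\right)^{2}\right)^{2}\right)^{3} = \left(4 - 3 \left(5 + 1\right)^{2} - \left(- 3 \left(5 + 1\right)^{2}\right)^{2}\right)^{3} = \left(4 - 3 \cdot 6^{2} - \left(- 3 \cdot 6^{2}\right)^{2}\right)^{3} = \left(4 - 108 - \left(\left(-3\right) 36\right)^{2}\right)^{3} = \left(4 - 108 - \left(-108\right)^{2}\right)^{3} = \left(4 - 108 - 11664\right)^{3} = \left(-11768\right)^{3} = -1629701176832$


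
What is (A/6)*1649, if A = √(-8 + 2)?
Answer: 1649*I*√6/6 ≈ 673.2*I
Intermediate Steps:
A = I*√6 (A = √(-6) = I*√6 ≈ 2.4495*I)
(A/6)*1649 = ((I*√6)/6)*1649 = ((I*√6)*(⅙))*1649 = (I*√6/6)*1649 = 1649*I*√6/6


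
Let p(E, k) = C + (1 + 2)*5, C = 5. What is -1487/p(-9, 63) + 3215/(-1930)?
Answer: -293421/3860 ≈ -76.016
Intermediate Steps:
p(E, k) = 20 (p(E, k) = 5 + (1 + 2)*5 = 5 + 3*5 = 5 + 15 = 20)
-1487/p(-9, 63) + 3215/(-1930) = -1487/20 + 3215/(-1930) = -1487*1/20 + 3215*(-1/1930) = -1487/20 - 643/386 = -293421/3860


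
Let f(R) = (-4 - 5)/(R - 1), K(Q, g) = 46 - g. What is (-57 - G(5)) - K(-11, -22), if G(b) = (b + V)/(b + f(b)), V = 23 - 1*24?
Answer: -1391/11 ≈ -126.45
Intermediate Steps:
f(R) = -9/(-1 + R)
V = -1 (V = 23 - 24 = -1)
G(b) = (-1 + b)/(b - 9/(-1 + b)) (G(b) = (b - 1)/(b - 9/(-1 + b)) = (-1 + b)/(b - 9/(-1 + b)))
(-57 - G(5)) - K(-11, -22) = (-57 - (-1 + 5)**2/(-9 + 5*(-1 + 5))) - (46 - 1*(-22)) = (-57 - 4**2/(-9 + 5*4)) - (46 + 22) = (-57 - 16/(-9 + 20)) - 1*68 = (-57 - 16/11) - 68 = -643/11 - 68 = -1391/11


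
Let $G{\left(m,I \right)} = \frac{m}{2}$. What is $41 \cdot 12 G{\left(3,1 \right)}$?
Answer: $738$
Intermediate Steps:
$G{\left(m,I \right)} = \frac{m}{2}$ ($G{\left(m,I \right)} = m \frac{1}{2} = \frac{m}{2}$)
$41 \cdot 12 G{\left(3,1 \right)} = 41 \cdot 12 \cdot \frac{1}{2} \cdot 3 = 492 \cdot \frac{3}{2} = 738$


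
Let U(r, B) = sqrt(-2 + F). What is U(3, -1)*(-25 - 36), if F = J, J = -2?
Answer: -122*I ≈ -122.0*I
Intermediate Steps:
F = -2
U(r, B) = 2*I (U(r, B) = sqrt(-2 - 2) = sqrt(-4) = 2*I)
U(3, -1)*(-25 - 36) = (2*I)*(-25 - 36) = (2*I)*(-61) = -122*I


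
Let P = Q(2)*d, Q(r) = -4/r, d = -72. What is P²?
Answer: 20736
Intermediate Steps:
P = 144 (P = -4/2*(-72) = -4*½*(-72) = -2*(-72) = 144)
P² = 144² = 20736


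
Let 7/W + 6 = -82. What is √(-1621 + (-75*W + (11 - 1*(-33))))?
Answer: I*√3041522/44 ≈ 39.636*I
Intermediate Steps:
W = -7/88 (W = 7/(-6 - 82) = 7/(-88) = 7*(-1/88) = -7/88 ≈ -0.079545)
√(-1621 + (-75*W + (11 - 1*(-33)))) = √(-1621 + (-75*(-7/88) + (11 - 1*(-33)))) = √(-1621 + (525/88 + (11 + 33))) = √(-1621 + (525/88 + 44)) = √(-1621 + 4397/88) = √(-138251/88) = I*√3041522/44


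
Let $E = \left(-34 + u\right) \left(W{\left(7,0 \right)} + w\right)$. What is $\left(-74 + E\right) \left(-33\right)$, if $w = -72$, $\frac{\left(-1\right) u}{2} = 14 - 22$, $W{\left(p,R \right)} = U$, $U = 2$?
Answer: $-39138$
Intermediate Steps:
$W{\left(p,R \right)} = 2$
$u = 16$ ($u = - 2 \left(14 - 22\right) = \left(-2\right) \left(-8\right) = 16$)
$E = 1260$ ($E = \left(-34 + 16\right) \left(2 - 72\right) = \left(-18\right) \left(-70\right) = 1260$)
$\left(-74 + E\right) \left(-33\right) = \left(-74 + 1260\right) \left(-33\right) = 1186 \left(-33\right) = -39138$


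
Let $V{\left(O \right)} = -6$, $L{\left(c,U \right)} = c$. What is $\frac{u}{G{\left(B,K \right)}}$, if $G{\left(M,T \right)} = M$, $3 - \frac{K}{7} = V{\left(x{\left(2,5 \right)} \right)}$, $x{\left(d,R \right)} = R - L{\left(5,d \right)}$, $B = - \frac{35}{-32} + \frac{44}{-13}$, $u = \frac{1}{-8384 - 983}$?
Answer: $\frac{416}{8926751} \approx 4.6602 \cdot 10^{-5}$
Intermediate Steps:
$u = - \frac{1}{9367}$ ($u = \frac{1}{-9367} = - \frac{1}{9367} \approx -0.00010676$)
$B = - \frac{953}{416}$ ($B = \left(-35\right) \left(- \frac{1}{32}\right) + 44 \left(- \frac{1}{13}\right) = \frac{35}{32} - \frac{44}{13} = - \frac{953}{416} \approx -2.2909$)
$x{\left(d,R \right)} = -5 + R$ ($x{\left(d,R \right)} = R - 5 = -5 + R$)
$K = 63$ ($K = 21 - -42 = 21 + 42 = 63$)
$\frac{u}{G{\left(B,K \right)}} = - \frac{1}{9367 \left(- \frac{953}{416}\right)} = \left(- \frac{1}{9367}\right) \left(- \frac{416}{953}\right) = \frac{416}{8926751}$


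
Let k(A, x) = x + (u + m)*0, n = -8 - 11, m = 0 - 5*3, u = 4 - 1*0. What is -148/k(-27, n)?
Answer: 148/19 ≈ 7.7895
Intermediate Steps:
u = 4 (u = 4 + 0 = 4)
m = -15 (m = 0 - 15 = -15)
n = -19
k(A, x) = x (k(A, x) = x + (4 - 15)*0 = x - 11*0 = x + 0 = x)
-148/k(-27, n) = -148/(-19) = -148*(-1/19) = 148/19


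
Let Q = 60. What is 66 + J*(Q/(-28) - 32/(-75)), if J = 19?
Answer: 17531/525 ≈ 33.392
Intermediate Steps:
66 + J*(Q/(-28) - 32/(-75)) = 66 + 19*(60/(-28) - 32/(-75)) = 66 + 19*(60*(-1/28) - 32*(-1/75)) = 66 + 19*(-15/7 + 32/75) = 66 + 19*(-901/525) = 66 - 17119/525 = 17531/525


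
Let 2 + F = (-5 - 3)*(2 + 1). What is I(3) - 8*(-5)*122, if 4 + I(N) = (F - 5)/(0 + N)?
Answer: 14597/3 ≈ 4865.7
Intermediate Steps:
F = -26 (F = -2 + (-5 - 3)*(2 + 1) = -2 - 8*3 = -2 - 24 = -26)
I(N) = -4 - 31/N (I(N) = -4 + (-26 - 5)/(0 + N) = -4 - 31/N)
I(3) - 8*(-5)*122 = (-4 - 31/3) - 8*(-5)*122 = (-4 - 31*⅓) + 40*122 = (-4 - 31/3) + 4880 = -43/3 + 4880 = 14597/3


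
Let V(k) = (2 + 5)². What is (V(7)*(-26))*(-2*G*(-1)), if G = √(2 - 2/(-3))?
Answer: -5096*√6/3 ≈ -4160.9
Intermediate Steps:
V(k) = 49 (V(k) = 7² = 49)
G = 2*√6/3 (G = √(2 - 2*(-⅓)) = √(2 + ⅔) = √(8/3) = 2*√6/3 ≈ 1.6330)
(V(7)*(-26))*(-2*G*(-1)) = (49*(-26))*(-4*√6/3*(-1)) = -1274*(-4*√6/3)*(-1) = -5096*√6/3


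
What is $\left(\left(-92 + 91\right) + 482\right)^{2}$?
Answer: $231361$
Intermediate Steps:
$\left(\left(-92 + 91\right) + 482\right)^{2} = \left(-1 + 482\right)^{2} = 481^{2} = 231361$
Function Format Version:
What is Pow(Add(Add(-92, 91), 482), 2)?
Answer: 231361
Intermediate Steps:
Pow(Add(Add(-92, 91), 482), 2) = Pow(Add(-1, 482), 2) = Pow(481, 2) = 231361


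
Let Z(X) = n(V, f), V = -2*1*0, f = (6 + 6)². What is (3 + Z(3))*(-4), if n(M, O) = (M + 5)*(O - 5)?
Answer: -2792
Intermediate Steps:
f = 144 (f = 12² = 144)
V = 0 (V = -2*0 = 0)
n(M, O) = (-5 + O)*(5 + M) (n(M, O) = (5 + M)*(-5 + O) = (-5 + O)*(5 + M))
Z(X) = 695 (Z(X) = -25 - 5*0 + 5*144 + 0*144 = -25 + 0 + 720 + 0 = 695)
(3 + Z(3))*(-4) = (3 + 695)*(-4) = 698*(-4) = -2792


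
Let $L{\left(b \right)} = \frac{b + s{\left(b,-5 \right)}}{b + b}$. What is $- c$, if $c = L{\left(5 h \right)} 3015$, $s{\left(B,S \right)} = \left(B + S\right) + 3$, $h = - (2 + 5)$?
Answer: $- \frac{21708}{7} \approx -3101.1$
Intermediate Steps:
$h = -7$ ($h = \left(-1\right) 7 = -7$)
$s{\left(B,S \right)} = 3 + B + S$
$L{\left(b \right)} = \frac{-2 + 2 b}{2 b}$ ($L{\left(b \right)} = \frac{b + \left(3 + b - 5\right)}{b + b} = \frac{b + \left(-2 + b\right)}{2 b} = \left(-2 + 2 b\right) \frac{1}{2 b} = \frac{-2 + 2 b}{2 b}$)
$c = \frac{21708}{7}$ ($c = \frac{-1 + 5 \left(-7\right)}{5 \left(-7\right)} 3015 = \frac{-1 - 35}{-35} \cdot 3015 = \left(- \frac{1}{35}\right) \left(-36\right) 3015 = \frac{36}{35} \cdot 3015 = \frac{21708}{7} \approx 3101.1$)
$- c = \left(-1\right) \frac{21708}{7} = - \frac{21708}{7}$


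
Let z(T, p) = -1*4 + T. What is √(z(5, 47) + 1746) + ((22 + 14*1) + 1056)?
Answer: 1092 + √1747 ≈ 1133.8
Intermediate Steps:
z(T, p) = -4 + T
√(z(5, 47) + 1746) + ((22 + 14*1) + 1056) = √((-4 + 5) + 1746) + ((22 + 14*1) + 1056) = √(1 + 1746) + ((22 + 14) + 1056) = √1747 + (36 + 1056) = √1747 + 1092 = 1092 + √1747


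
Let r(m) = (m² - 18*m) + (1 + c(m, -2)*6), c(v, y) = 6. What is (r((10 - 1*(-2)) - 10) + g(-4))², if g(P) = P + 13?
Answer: 196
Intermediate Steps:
r(m) = 37 + m² - 18*m (r(m) = (m² - 18*m) + (1 + 6*6) = (m² - 18*m) + (1 + 36) = (m² - 18*m) + 37 = 37 + m² - 18*m)
g(P) = 13 + P
(r((10 - 1*(-2)) - 10) + g(-4))² = ((37 + ((10 - 1*(-2)) - 10)² - 18*((10 - 1*(-2)) - 10)) + (13 - 4))² = ((37 + ((10 + 2) - 10)² - 18*((10 + 2) - 10)) + 9)² = ((37 + (12 - 10)² - 18*(12 - 10)) + 9)² = ((37 + 2² - 18*2) + 9)² = ((37 + 4 - 36) + 9)² = (5 + 9)² = 14² = 196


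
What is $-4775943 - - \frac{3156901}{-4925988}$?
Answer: $- \frac{23526241063585}{4925988} \approx -4.7759 \cdot 10^{6}$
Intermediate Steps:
$-4775943 - - \frac{3156901}{-4925988} = -4775943 - \left(-3156901\right) \left(- \frac{1}{4925988}\right) = -4775943 - \frac{3156901}{4925988} = - \frac{23526241063585}{4925988}$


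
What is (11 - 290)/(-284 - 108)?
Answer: 279/392 ≈ 0.71173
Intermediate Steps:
(11 - 290)/(-284 - 108) = -279/(-392) = -279*(-1/392) = 279/392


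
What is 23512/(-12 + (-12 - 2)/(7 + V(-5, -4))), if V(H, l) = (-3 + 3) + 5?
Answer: -141072/79 ≈ -1785.7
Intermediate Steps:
V(H, l) = 5 (V(H, l) = 0 + 5 = 5)
23512/(-12 + (-12 - 2)/(7 + V(-5, -4))) = 23512/(-12 + (-12 - 2)/(7 + 5)) = 23512/(-12 - 14/12) = 23512/(-12 - 14*1/12) = 23512/(-12 - 7/6) = 23512/(-79/6) = 23512*(-6/79) = -141072/79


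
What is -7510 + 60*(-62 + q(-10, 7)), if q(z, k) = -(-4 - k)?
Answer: -10570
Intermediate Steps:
q(z, k) = 4 + k
-7510 + 60*(-62 + q(-10, 7)) = -7510 + 60*(-62 + (4 + 7)) = -7510 + 60*(-62 + 11) = -7510 + 60*(-51) = -7510 - 3060 = -10570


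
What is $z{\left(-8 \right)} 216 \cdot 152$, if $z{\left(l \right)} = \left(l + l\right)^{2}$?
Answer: $8404992$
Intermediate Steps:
$z{\left(l \right)} = 4 l^{2}$ ($z{\left(l \right)} = \left(2 l\right)^{2} = 4 l^{2}$)
$z{\left(-8 \right)} 216 \cdot 152 = 4 \left(-8\right)^{2} \cdot 216 \cdot 152 = 4 \cdot 64 \cdot 216 \cdot 152 = 256 \cdot 216 \cdot 152 = 55296 \cdot 152 = 8404992$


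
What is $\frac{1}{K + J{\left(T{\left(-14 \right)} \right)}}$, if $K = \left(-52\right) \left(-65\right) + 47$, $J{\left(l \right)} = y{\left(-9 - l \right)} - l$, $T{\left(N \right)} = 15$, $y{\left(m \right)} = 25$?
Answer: $\frac{1}{3437} \approx 0.00029095$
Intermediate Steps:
$J{\left(l \right)} = 25 - l$
$K = 3427$ ($K = 3380 + 47 = 3427$)
$\frac{1}{K + J{\left(T{\left(-14 \right)} \right)}} = \frac{1}{3427 + \left(25 - 15\right)} = \frac{1}{3427 + 10} = \frac{1}{3437}$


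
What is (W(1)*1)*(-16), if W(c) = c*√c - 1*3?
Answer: 32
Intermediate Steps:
W(c) = -3 + c^(3/2) (W(c) = c^(3/2) - 3 = -3 + c^(3/2))
(W(1)*1)*(-16) = ((-3 + 1^(3/2))*1)*(-16) = ((-3 + 1)*1)*(-16) = -2*1*(-16) = -2*(-16) = 32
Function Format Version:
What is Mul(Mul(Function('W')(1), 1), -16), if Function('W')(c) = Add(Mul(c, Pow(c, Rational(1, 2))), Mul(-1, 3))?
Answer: 32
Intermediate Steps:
Function('W')(c) = Add(-3, Pow(c, Rational(3, 2))) (Function('W')(c) = Add(Pow(c, Rational(3, 2)), -3) = Add(-3, Pow(c, Rational(3, 2))))
Mul(Mul(Function('W')(1), 1), -16) = Mul(Mul(Add(-3, Pow(1, Rational(3, 2))), 1), -16) = Mul(Mul(Add(-3, 1), 1), -16) = Mul(Mul(-2, 1), -16) = Mul(-2, -16) = 32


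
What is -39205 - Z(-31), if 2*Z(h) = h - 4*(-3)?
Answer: -78391/2 ≈ -39196.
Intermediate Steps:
Z(h) = 6 + h/2 (Z(h) = (h - 4*(-3))/2 = (h + 12)/2 = (12 + h)/2 = 6 + h/2)
-39205 - Z(-31) = -39205 - (6 + (½)*(-31)) = -39205 - (6 - 31/2) = -39205 - 1*(-19/2) = -39205 + 19/2 = -78391/2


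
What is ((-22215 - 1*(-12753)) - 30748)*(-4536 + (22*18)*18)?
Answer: -104224320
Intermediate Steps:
((-22215 - 1*(-12753)) - 30748)*(-4536 + (22*18)*18) = ((-22215 + 12753) - 30748)*(-4536 + 396*18) = (-9462 - 30748)*(-4536 + 7128) = -40210*2592 = -104224320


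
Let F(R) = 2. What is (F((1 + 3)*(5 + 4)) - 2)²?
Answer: 0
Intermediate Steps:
(F((1 + 3)*(5 + 4)) - 2)² = (2 - 2)² = 0² = 0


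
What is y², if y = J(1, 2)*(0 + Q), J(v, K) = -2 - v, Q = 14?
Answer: 1764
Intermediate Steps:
y = -42 (y = (-2 - 1*1)*(0 + 14) = (-2 - 1)*14 = -3*14 = -42)
y² = (-42)² = 1764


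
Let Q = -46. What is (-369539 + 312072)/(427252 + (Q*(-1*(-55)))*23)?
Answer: -57467/369062 ≈ -0.15571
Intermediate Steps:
(-369539 + 312072)/(427252 + (Q*(-1*(-55)))*23) = (-369539 + 312072)/(427252 - (-46)*(-55)*23) = -57467/(427252 - 46*55*23) = -57467/(427252 - 2530*23) = -57467/(427252 - 58190) = -57467/369062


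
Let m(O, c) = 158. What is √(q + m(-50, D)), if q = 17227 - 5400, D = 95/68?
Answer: √11985 ≈ 109.48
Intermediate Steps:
D = 95/68 (D = 95*(1/68) = 95/68 ≈ 1.3971)
q = 11827
√(q + m(-50, D)) = √(11827 + 158) = √11985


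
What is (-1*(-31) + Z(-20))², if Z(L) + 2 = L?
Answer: 81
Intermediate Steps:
Z(L) = -2 + L
(-1*(-31) + Z(-20))² = (-1*(-31) + (-2 - 20))² = (31 - 22)² = 9² = 81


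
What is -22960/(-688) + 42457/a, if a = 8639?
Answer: 14222616/371477 ≈ 38.287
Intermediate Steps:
-22960/(-688) + 42457/a = -22960/(-688) + 42457/8639 = -22960*(-1/688) + 42457*(1/8639) = 1435/43 + 42457/8639 = 14222616/371477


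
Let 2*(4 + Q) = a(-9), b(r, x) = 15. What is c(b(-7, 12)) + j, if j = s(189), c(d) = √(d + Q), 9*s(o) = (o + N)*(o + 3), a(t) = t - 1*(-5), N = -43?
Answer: 9353/3 ≈ 3117.7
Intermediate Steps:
a(t) = 5 + t (a(t) = t + 5 = 5 + t)
Q = -6 (Q = -4 + (5 - 9)/2 = -4 + (½)*(-4) = -4 - 2 = -6)
s(o) = (-43 + o)*(3 + o)/9 (s(o) = ((o - 43)*(o + 3))/9 = ((-43 + o)*(3 + o))/9 = (-43 + o)*(3 + o)/9)
c(d) = √(-6 + d) (c(d) = √(d - 6) = √(-6 + d))
j = 9344/3 (j = -43/3 - 40/9*189 + (⅑)*189² = -43/3 - 840 + (⅑)*35721 = -43/3 - 840 + 3969 = 9344/3 ≈ 3114.7)
c(b(-7, 12)) + j = √(-6 + 15) + 9344/3 = √9 + 9344/3 = 3 + 9344/3 = 9353/3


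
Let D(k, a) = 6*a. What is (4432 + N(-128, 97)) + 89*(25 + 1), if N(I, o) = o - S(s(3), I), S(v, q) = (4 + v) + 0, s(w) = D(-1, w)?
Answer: 6821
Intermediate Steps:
s(w) = 6*w
S(v, q) = 4 + v
N(I, o) = -22 + o (N(I, o) = o - (4 + 6*3) = o - (4 + 18) = o - 1*22 = o - 22 = -22 + o)
(4432 + N(-128, 97)) + 89*(25 + 1) = (4432 + (-22 + 97)) + 89*(25 + 1) = (4432 + 75) + 89*26 = 4507 + 2314 = 6821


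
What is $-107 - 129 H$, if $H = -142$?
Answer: $18211$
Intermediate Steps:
$-107 - 129 H = -107 - -18318 = -107 + 18318 = 18211$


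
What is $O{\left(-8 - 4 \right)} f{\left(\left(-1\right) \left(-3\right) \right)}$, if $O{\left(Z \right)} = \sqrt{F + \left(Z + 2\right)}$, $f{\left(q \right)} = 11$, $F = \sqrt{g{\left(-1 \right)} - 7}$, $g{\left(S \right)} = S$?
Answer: $11 \sqrt{-10 + 2 i \sqrt{2}} \approx 4.8718 + 35.125 i$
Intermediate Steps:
$F = 2 i \sqrt{2}$ ($F = \sqrt{-1 - 7} = \sqrt{-8} = 2 i \sqrt{2} \approx 2.8284 i$)
$O{\left(Z \right)} = \sqrt{2 + Z + 2 i \sqrt{2}}$ ($O{\left(Z \right)} = \sqrt{2 i \sqrt{2} + \left(Z + 2\right)} = \sqrt{2 i \sqrt{2} + \left(2 + Z\right)} = \sqrt{2 + Z + 2 i \sqrt{2}}$)
$O{\left(-8 - 4 \right)} f{\left(\left(-1\right) \left(-3\right) \right)} = \sqrt{2 - 12 + 2 i \sqrt{2}} \cdot 11 = \sqrt{-10 + 2 i \sqrt{2}} \cdot 11 = 11 \sqrt{-10 + 2 i \sqrt{2}}$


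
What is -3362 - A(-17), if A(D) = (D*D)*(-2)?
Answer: -2784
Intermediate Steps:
A(D) = -2*D² (A(D) = D²*(-2) = -2*D²)
-3362 - A(-17) = -3362 - (-2)*(-17)² = -3362 - (-2)*289 = -3362 - 1*(-578) = -3362 + 578 = -2784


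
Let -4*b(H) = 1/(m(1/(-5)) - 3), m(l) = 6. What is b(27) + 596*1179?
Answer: 8432207/12 ≈ 7.0268e+5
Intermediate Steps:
b(H) = -1/12 (b(H) = -1/(4*(6 - 3)) = -¼/3 = -¼*⅓ = -1/12)
b(27) + 596*1179 = -1/12 + 596*1179 = -1/12 + 702684 = 8432207/12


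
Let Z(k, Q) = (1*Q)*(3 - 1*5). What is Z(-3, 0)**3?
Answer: 0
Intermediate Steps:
Z(k, Q) = -2*Q (Z(k, Q) = Q*(3 - 5) = Q*(-2) = -2*Q)
Z(-3, 0)**3 = (-2*0)**3 = 0**3 = 0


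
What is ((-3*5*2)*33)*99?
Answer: -98010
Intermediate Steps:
((-3*5*2)*33)*99 = (-15*2*33)*99 = -30*33*99 = -990*99 = -98010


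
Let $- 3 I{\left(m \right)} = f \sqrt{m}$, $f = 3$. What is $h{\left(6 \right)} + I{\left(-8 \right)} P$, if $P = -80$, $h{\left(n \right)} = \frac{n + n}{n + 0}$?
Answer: $2 + 160 i \sqrt{2} \approx 2.0 + 226.27 i$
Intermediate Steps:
$h{\left(n \right)} = 2$ ($h{\left(n \right)} = \frac{2 n}{n} = 2$)
$I{\left(m \right)} = - \sqrt{m}$ ($I{\left(m \right)} = - \frac{3 \sqrt{m}}{3} = - \sqrt{m}$)
$h{\left(6 \right)} + I{\left(-8 \right)} P = 2 + - \sqrt{-8} \left(-80\right) = 2 + - 2 i \sqrt{2} \left(-80\right) = 2 + 160 i \sqrt{2}$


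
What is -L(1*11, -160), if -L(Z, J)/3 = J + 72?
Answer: -264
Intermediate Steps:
L(Z, J) = -216 - 3*J (L(Z, J) = -3*(J + 72) = -3*(72 + J) = -216 - 3*J)
-L(1*11, -160) = -(-216 - 3*(-160)) = -(-216 + 480) = -1*264 = -264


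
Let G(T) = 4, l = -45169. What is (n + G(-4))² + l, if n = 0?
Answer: -45153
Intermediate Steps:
(n + G(-4))² + l = (0 + 4)² - 45169 = 4² - 45169 = 16 - 45169 = -45153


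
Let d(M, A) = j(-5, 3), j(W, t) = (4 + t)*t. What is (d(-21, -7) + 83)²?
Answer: 10816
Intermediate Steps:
j(W, t) = t*(4 + t)
d(M, A) = 21 (d(M, A) = 3*(4 + 3) = 3*7 = 21)
(d(-21, -7) + 83)² = (21 + 83)² = 104² = 10816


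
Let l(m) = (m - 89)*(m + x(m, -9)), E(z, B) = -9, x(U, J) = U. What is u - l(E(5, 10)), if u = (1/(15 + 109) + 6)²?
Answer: -26568239/15376 ≈ -1727.9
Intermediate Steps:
l(m) = 2*m*(-89 + m) (l(m) = (m - 89)*(m + m) = (-89 + m)*(2*m) = 2*m*(-89 + m))
u = 555025/15376 (u = (1/124 + 6)² = (745/124)² = 555025/15376 ≈ 36.097)
u - l(E(5, 10)) = 555025/15376 - 2*(-9)*(-89 - 9) = 555025/15376 - 2*(-9)*(-98) = 555025/15376 - 1*1764 = 555025/15376 - 1764 = -26568239/15376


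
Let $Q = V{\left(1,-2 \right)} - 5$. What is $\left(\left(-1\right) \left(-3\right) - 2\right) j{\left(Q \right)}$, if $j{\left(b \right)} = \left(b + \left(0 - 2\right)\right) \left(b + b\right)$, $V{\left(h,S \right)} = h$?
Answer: $48$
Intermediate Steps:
$Q = -4$ ($Q = 1 - 5 = -4$)
$j{\left(b \right)} = 2 b \left(-2 + b\right)$ ($j{\left(b \right)} = \left(b + \left(0 - 2\right)\right) 2 b = \left(b - 2\right) 2 b = \left(-2 + b\right) 2 b = 2 b \left(-2 + b\right)$)
$\left(\left(-1\right) \left(-3\right) - 2\right) j{\left(Q \right)} = \left(\left(-1\right) \left(-3\right) - 2\right) 2 \left(-4\right) \left(-2 - 4\right) = \left(3 - 2\right) 2 \left(-4\right) \left(-6\right) = 1 \cdot 48 = 48$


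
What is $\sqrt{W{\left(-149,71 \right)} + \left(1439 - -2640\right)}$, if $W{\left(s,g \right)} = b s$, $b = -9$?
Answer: $2 \sqrt{1355} \approx 73.621$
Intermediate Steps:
$W{\left(s,g \right)} = - 9 s$
$\sqrt{W{\left(-149,71 \right)} + \left(1439 - -2640\right)} = \sqrt{\left(-9\right) \left(-149\right) + \left(1439 - -2640\right)} = \sqrt{1341 + \left(1439 + 2640\right)} = \sqrt{1341 + 4079} = \sqrt{5420} = 2 \sqrt{1355}$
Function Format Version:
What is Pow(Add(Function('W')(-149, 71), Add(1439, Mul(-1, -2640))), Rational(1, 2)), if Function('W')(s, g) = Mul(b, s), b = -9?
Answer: Mul(2, Pow(1355, Rational(1, 2))) ≈ 73.621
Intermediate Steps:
Function('W')(s, g) = Mul(-9, s)
Pow(Add(Function('W')(-149, 71), Add(1439, Mul(-1, -2640))), Rational(1, 2)) = Pow(Add(Mul(-9, -149), Add(1439, Mul(-1, -2640))), Rational(1, 2)) = Pow(Add(1341, Add(1439, 2640)), Rational(1, 2)) = Pow(Add(1341, 4079), Rational(1, 2)) = Pow(5420, Rational(1, 2)) = Mul(2, Pow(1355, Rational(1, 2)))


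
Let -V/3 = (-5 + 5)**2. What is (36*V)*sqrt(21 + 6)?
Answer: 0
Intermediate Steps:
V = 0 (V = -3*(-5 + 5)**2 = -3*0**2 = -3*0 = 0)
(36*V)*sqrt(21 + 6) = (36*0)*sqrt(21 + 6) = 0*sqrt(27) = 0*(3*sqrt(3)) = 0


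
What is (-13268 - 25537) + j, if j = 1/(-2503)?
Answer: -97128916/2503 ≈ -38805.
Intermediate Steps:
j = -1/2503 ≈ -0.00039952
(-13268 - 25537) + j = (-13268 - 25537) - 1/2503 = -38805 - 1/2503 = -97128916/2503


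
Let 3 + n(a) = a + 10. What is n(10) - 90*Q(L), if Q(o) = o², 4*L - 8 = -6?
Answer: -11/2 ≈ -5.5000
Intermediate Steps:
L = ½ (L = 2 + (¼)*(-6) = 2 - 3/2 = ½ ≈ 0.50000)
n(a) = 7 + a (n(a) = -3 + (a + 10) = -3 + (10 + a) = 7 + a)
n(10) - 90*Q(L) = (7 + 10) - 90*(½)² = 17 - 90*¼ = 17 - 45/2 = -11/2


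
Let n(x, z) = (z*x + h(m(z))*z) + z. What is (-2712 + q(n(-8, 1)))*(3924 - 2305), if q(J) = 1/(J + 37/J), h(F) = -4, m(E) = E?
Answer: -693752833/158 ≈ -4.3908e+6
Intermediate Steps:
n(x, z) = -3*z + x*z (n(x, z) = (z*x - 4*z) + z = (x*z - 4*z) + z = (-4*z + x*z) + z = -3*z + x*z)
(-2712 + q(n(-8, 1)))*(3924 - 2305) = (-2712 + (1*(-3 - 8))/(37 + (1*(-3 - 8))**2))*(3924 - 2305) = (-2712 + (1*(-11))/(37 + (1*(-11))**2))*1619 = (-2712 - 11/(37 + (-11)**2))*1619 = (-2712 - 11/(37 + 121))*1619 = (-2712 - 11/158)*1619 = -428507/158*1619 = -693752833/158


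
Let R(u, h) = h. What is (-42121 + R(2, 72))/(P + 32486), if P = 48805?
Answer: -6007/11613 ≈ -0.51727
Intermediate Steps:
(-42121 + R(2, 72))/(P + 32486) = (-42121 + 72)/(48805 + 32486) = -42049/81291 = -42049*1/81291 = -6007/11613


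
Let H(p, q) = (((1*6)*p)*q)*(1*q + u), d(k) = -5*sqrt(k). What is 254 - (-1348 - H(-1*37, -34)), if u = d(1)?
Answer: -292770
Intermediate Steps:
u = -5 (u = -5*sqrt(1) = -5*1 = -5)
H(p, q) = 6*p*q*(-5 + q) (H(p, q) = (((1*6)*p)*q)*(1*q - 5) = ((6*p)*q)*(q - 5) = (6*p*q)*(-5 + q) = 6*p*q*(-5 + q))
254 - (-1348 - H(-1*37, -34)) = 254 - (-1348 - 6*(-1*37)*(-34)*(-5 - 34)) = 254 - (-1348 - 6*(-37)*(-34)*(-39)) = 254 - (-1348 - 1*(-294372)) = 254 - (-1348 + 294372) = 254 - 1*293024 = 254 - 293024 = -292770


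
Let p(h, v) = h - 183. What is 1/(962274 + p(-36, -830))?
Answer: 1/962055 ≈ 1.0394e-6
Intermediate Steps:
p(h, v) = -183 + h
1/(962274 + p(-36, -830)) = 1/(962274 + (-183 - 36)) = 1/(962274 - 219) = 1/962055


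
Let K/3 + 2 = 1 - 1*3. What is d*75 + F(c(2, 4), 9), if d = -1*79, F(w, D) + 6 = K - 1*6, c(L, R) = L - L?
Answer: -5949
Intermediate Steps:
c(L, R) = 0
K = -12 (K = -6 + 3*(1 - 1*3) = -6 + 3*(1 - 3) = -6 + 3*(-2) = -6 - 6 = -12)
F(w, D) = -24 (F(w, D) = -6 + (-12 - 1*6) = -6 + (-12 - 6) = -6 - 18 = -24)
d = -79
d*75 + F(c(2, 4), 9) = -79*75 - 24 = -5925 - 24 = -5949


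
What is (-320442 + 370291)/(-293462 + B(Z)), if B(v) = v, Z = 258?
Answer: -49849/293204 ≈ -0.17001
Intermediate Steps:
(-320442 + 370291)/(-293462 + B(Z)) = (-320442 + 370291)/(-293462 + 258) = 49849/(-293204) = 49849*(-1/293204) = -49849/293204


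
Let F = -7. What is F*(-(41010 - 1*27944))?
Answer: 91462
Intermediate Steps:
F*(-(41010 - 1*27944)) = -(-7)*(41010 - 1*27944) = -(-7)*(41010 - 27944) = -(-7)*13066 = -7*(-13066) = 91462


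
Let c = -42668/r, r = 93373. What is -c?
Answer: 42668/93373 ≈ 0.45696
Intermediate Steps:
c = -42668/93373 ≈ -0.45696
-c = -1*(-42668/93373) = 42668/93373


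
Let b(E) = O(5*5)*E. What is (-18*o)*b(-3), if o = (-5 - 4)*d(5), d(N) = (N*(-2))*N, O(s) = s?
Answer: 607500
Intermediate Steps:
d(N) = -2*N² (d(N) = (-2*N)*N = -2*N²)
b(E) = 25*E (b(E) = (5*5)*E = 25*E)
o = 450 (o = (-5 - 4)*(-2*5²) = -(-18)*25 = -9*(-50) = 450)
(-18*o)*b(-3) = (-18*450)*(25*(-3)) = -8100*(-75) = 607500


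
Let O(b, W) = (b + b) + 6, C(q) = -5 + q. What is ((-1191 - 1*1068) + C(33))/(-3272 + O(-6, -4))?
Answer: 2231/3278 ≈ 0.68060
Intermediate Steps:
O(b, W) = 6 + 2*b (O(b, W) = 2*b + 6 = 6 + 2*b)
((-1191 - 1*1068) + C(33))/(-3272 + O(-6, -4)) = ((-1191 - 1*1068) + (-5 + 33))/(-3272 + (6 + 2*(-6))) = ((-1191 - 1068) + 28)/(-3272 + (6 - 12)) = (-2259 + 28)/(-3272 - 6) = -2231/(-3278) = -2231*(-1/3278) = 2231/3278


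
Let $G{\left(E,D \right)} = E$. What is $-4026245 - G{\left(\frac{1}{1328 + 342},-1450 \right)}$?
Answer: $- \frac{6723829151}{1670} \approx -4.0262 \cdot 10^{6}$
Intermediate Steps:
$-4026245 - G{\left(\frac{1}{1328 + 342},-1450 \right)} = -4026245 - \frac{1}{1328 + 342} = -4026245 - \frac{1}{1670} = - \frac{6723829151}{1670}$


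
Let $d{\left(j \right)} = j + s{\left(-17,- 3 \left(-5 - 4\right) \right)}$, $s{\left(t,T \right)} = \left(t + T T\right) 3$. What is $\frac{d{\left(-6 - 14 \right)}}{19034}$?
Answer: $\frac{1058}{9517} \approx 0.11117$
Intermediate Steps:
$s{\left(t,T \right)} = 3 t + 3 T^{2}$ ($s{\left(t,T \right)} = \left(t + T^{2}\right) 3 = 3 t + 3 T^{2}$)
$d{\left(j \right)} = 2136 + j$ ($d{\left(j \right)} = j + \left(3 \left(-17\right) + 3 \left(- 3 \left(-5 - 4\right)\right)^{2}\right) = j - \left(51 - 3 \left(\left(-3\right) \left(-9\right)\right)^{2}\right) = j - \left(51 - 3 \cdot 27^{2}\right) = j + \left(-51 + 3 \cdot 729\right) = j + \left(-51 + 2187\right) = j + 2136 = 2136 + j$)
$\frac{d{\left(-6 - 14 \right)}}{19034} = \frac{2136 - 20}{19034} = \left(2136 - 20\right) \frac{1}{19034} = 2116 \cdot \frac{1}{19034} = \frac{1058}{9517}$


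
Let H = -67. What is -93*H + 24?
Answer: 6255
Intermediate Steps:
-93*H + 24 = -93*(-67) + 24 = 6231 + 24 = 6255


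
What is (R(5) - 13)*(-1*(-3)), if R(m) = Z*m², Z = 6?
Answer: 411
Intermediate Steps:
R(m) = 6*m²
(R(5) - 13)*(-1*(-3)) = (6*5² - 13)*(-1*(-3)) = (6*25 - 13)*3 = (150 - 13)*3 = 137*3 = 411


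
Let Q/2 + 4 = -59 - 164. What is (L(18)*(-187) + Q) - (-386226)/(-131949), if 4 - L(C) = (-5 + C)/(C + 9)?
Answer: -16345403/14661 ≈ -1114.9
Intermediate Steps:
Q = -454 (Q = -8 + 2*(-59 - 164) = -8 + 2*(-223) = -8 - 446 = -454)
L(C) = 4 - (-5 + C)/(9 + C) (L(C) = 4 - (-5 + C)/(C + 9) = 4 - (-5 + C)/(9 + C))
(L(18)*(-187) + Q) - (-386226)/(-131949) = (((41 + 3*18)/(9 + 18))*(-187) - 454) - (-386226)/(-131949) = (((41 + 54)/27)*(-187) - 454) - (-386226)*(-1)/131949 = (((1/27)*95)*(-187) - 454) - 1*42914/14661 = ((95/27)*(-187) - 454) - 42914/14661 = (-17765/27 - 454) - 42914/14661 = -30023/27 - 42914/14661 = -16345403/14661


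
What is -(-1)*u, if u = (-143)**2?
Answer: 20449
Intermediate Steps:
u = 20449
-(-1)*u = -(-1)*20449 = -1*(-20449) = 20449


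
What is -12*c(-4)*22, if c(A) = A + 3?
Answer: 264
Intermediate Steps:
c(A) = 3 + A
-12*c(-4)*22 = -12*(3 - 4)*22 = -12*(-1)*22 = 12*22 = 264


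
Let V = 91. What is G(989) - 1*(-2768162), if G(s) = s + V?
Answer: 2769242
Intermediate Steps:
G(s) = 91 + s (G(s) = s + 91 = 91 + s)
G(989) - 1*(-2768162) = (91 + 989) - 1*(-2768162) = 1080 + 2768162 = 2769242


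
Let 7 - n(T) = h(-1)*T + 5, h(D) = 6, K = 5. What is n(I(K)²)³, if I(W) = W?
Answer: -3241792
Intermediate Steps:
n(T) = 2 - 6*T (n(T) = 7 - (6*T + 5) = 7 - (5 + 6*T) = 7 + (-5 - 6*T) = 2 - 6*T)
n(I(K)²)³ = (2 - 6*5²)³ = (2 - 6*25)³ = (2 - 150)³ = (-148)³ = -3241792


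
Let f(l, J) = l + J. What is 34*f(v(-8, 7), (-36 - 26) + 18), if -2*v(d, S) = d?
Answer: -1360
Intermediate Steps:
v(d, S) = -d/2
f(l, J) = J + l
34*f(v(-8, 7), (-36 - 26) + 18) = 34*(((-36 - 26) + 18) - ½*(-8)) = 34*((-62 + 18) + 4) = 34*(-44 + 4) = 34*(-40) = -1360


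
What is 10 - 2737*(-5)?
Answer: 13695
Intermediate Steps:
10 - 2737*(-5) = 10 - 119*(-115) = 10 + 13685 = 13695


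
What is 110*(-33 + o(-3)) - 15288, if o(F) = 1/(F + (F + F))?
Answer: -170372/9 ≈ -18930.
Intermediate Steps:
o(F) = 1/(3*F) (o(F) = 1/(F + 2*F) = 1/(3*F))
110*(-33 + o(-3)) - 15288 = 110*(-33 + (1/3)/(-3)) - 15288 = 110*(-33 + (1/3)*(-1/3)) - 15288 = 110*(-33 - 1/9) - 15288 = 110*(-298/9) - 15288 = -32780/9 - 15288 = -170372/9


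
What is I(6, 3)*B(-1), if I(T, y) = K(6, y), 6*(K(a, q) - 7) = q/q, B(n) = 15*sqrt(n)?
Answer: 215*I/2 ≈ 107.5*I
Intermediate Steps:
K(a, q) = 43/6 (K(a, q) = 7 + (q/q)/6 = 7 + (1/6)*1 = 7 + 1/6 = 43/6)
I(T, y) = 43/6
I(6, 3)*B(-1) = 43*(15*sqrt(-1))/6 = 43*(15*I)/6 = 215*I/2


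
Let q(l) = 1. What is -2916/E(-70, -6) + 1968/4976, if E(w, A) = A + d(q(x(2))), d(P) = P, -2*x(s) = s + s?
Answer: 907491/1555 ≈ 583.60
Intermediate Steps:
x(s) = -s (x(s) = -(s + s)/2 = -s)
E(w, A) = 1 + A (E(w, A) = A + 1 = 1 + A)
-2916/E(-70, -6) + 1968/4976 = -2916/(1 - 6) + 1968/4976 = -2916/(-5) + 1968*(1/4976) = -2916*(-⅕) + 123/311 = 2916/5 + 123/311 = 907491/1555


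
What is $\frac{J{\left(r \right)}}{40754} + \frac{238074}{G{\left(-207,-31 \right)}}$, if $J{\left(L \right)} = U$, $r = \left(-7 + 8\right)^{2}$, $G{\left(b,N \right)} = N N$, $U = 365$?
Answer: $\frac{9702818561}{39164594} \approx 247.74$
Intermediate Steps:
$G{\left(b,N \right)} = N^{2}$
$r = 1$ ($r = 1^{2} = 1$)
$J{\left(L \right)} = 365$
$\frac{J{\left(r \right)}}{40754} + \frac{238074}{G{\left(-207,-31 \right)}} = \frac{365}{40754} + \frac{238074}{\left(-31\right)^{2}} = 365 \cdot \frac{1}{40754} + \frac{238074}{961} = \frac{365}{40754} + 238074 \cdot \frac{1}{961} = \frac{365}{40754} + \frac{238074}{961} = \frac{9702818561}{39164594}$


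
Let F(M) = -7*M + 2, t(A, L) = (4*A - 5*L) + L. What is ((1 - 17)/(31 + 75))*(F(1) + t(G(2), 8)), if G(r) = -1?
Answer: 328/53 ≈ 6.1887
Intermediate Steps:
t(A, L) = -4*L + 4*A (t(A, L) = (-5*L + 4*A) + L = -4*L + 4*A)
F(M) = 2 - 7*M
((1 - 17)/(31 + 75))*(F(1) + t(G(2), 8)) = ((1 - 17)/(31 + 75))*((2 - 7*1) + (-4*8 + 4*(-1))) = (-16/106)*((2 - 7) + (-32 - 4)) = (-16*1/106)*(-5 - 36) = -8/53*(-41) = 328/53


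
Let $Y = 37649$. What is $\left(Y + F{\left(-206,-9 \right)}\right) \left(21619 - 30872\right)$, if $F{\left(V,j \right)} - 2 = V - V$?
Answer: $-348384703$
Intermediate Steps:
$F{\left(V,j \right)} = 2$ ($F{\left(V,j \right)} = 2 + \left(V - V\right) = 2 + 0 = 2$)
$\left(Y + F{\left(-206,-9 \right)}\right) \left(21619 - 30872\right) = \left(37649 + 2\right) \left(21619 - 30872\right) = 37651 \left(-9253\right) = -348384703$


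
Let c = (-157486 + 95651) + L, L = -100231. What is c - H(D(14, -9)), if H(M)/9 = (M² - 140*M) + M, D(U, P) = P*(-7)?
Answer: -118974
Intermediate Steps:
D(U, P) = -7*P
H(M) = -1251*M + 9*M² (H(M) = 9*((M² - 140*M) + M) = 9*(M² - 139*M) = -1251*M + 9*M²)
c = -162066 (c = (-157486 + 95651) - 100231 = -61835 - 100231 = -162066)
c - H(D(14, -9)) = -162066 - 9*(-7*(-9))*(-139 - 7*(-9)) = -162066 - 9*63*(-139 + 63) = -162066 - 9*63*(-76) = -162066 - 1*(-43092) = -162066 + 43092 = -118974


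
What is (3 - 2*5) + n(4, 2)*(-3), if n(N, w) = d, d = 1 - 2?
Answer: -4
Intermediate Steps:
d = -1
n(N, w) = -1
(3 - 2*5) + n(4, 2)*(-3) = (3 - 2*5) - 1*(-3) = (3 - 10) + 3 = -7 + 3 = -4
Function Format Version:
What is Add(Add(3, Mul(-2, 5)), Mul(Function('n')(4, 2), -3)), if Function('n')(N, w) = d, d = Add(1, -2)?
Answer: -4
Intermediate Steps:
d = -1
Function('n')(N, w) = -1
Add(Add(3, Mul(-2, 5)), Mul(Function('n')(4, 2), -3)) = Add(Add(3, Mul(-2, 5)), Mul(-1, -3)) = Add(Add(3, -10), 3) = Add(-7, 3) = -4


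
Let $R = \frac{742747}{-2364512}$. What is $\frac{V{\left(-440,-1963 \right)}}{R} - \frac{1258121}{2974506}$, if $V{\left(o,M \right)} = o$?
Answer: $\frac{3093697792073293}{2209305407982} \approx 1400.3$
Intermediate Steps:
$R = - \frac{742747}{2364512}$ ($R = 742747 \left(- \frac{1}{2364512}\right) = - \frac{742747}{2364512} \approx -0.31412$)
$\frac{V{\left(-440,-1963 \right)}}{R} - \frac{1258121}{2974506} = - \frac{440}{- \frac{742747}{2364512}} - \frac{1258121}{2974506} = \left(-440\right) \left(- \frac{2364512}{742747}\right) - \frac{1258121}{2974506} = \frac{1040385280}{742747} - \frac{1258121}{2974506} = \frac{3093697792073293}{2209305407982}$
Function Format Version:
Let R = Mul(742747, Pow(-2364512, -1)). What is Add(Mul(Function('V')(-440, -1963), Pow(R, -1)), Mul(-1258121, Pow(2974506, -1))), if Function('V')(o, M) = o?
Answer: Rational(3093697792073293, 2209305407982) ≈ 1400.3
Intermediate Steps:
R = Rational(-742747, 2364512) (R = Mul(742747, Rational(-1, 2364512)) = Rational(-742747, 2364512) ≈ -0.31412)
Add(Mul(Function('V')(-440, -1963), Pow(R, -1)), Mul(-1258121, Pow(2974506, -1))) = Add(Mul(-440, Pow(Rational(-742747, 2364512), -1)), Mul(-1258121, Pow(2974506, -1))) = Add(Mul(-440, Rational(-2364512, 742747)), Mul(-1258121, Rational(1, 2974506))) = Add(Rational(1040385280, 742747), Rational(-1258121, 2974506)) = Rational(3093697792073293, 2209305407982)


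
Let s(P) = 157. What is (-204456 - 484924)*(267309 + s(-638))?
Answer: -184385711080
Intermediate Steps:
(-204456 - 484924)*(267309 + s(-638)) = (-204456 - 484924)*(267309 + 157) = -689380*267466 = -184385711080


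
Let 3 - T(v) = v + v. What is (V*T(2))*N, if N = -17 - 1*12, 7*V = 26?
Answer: 754/7 ≈ 107.71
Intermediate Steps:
V = 26/7 (V = (1/7)*26 = 26/7 ≈ 3.7143)
T(v) = 3 - 2*v (T(v) = 3 - (v + v) = 3 - 2*v)
N = -29 (N = -17 - 12 = -29)
(V*T(2))*N = (26*(3 - 2*2)/7)*(-29) = (26*(3 - 4)/7)*(-29) = ((26/7)*(-1))*(-29) = -26/7*(-29) = 754/7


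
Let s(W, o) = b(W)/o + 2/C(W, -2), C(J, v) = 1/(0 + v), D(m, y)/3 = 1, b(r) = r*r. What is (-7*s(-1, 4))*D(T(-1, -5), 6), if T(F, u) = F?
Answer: 315/4 ≈ 78.750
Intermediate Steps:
b(r) = r**2
D(m, y) = 3 (D(m, y) = 3*1 = 3)
C(J, v) = 1/v
s(W, o) = -4 + W**2/o (s(W, o) = W**2/o + 2/(1/(-2)) = W**2/o + 2/(-1/2) = W**2/o + 2*(-2) = W**2/o - 4 = -4 + W**2/o)
(-7*s(-1, 4))*D(T(-1, -5), 6) = -7*(-4 + (-1)**2/4)*3 = -7*(-4 + 1*(1/4))*3 = -7*(-4 + 1/4)*3 = -7*(-15/4)*3 = (105/4)*3 = 315/4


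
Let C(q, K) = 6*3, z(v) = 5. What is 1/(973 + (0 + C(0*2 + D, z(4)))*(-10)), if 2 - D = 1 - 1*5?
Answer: 1/793 ≈ 0.0012610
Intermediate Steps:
D = 6 (D = 2 - (1 - 1*5) = 2 - (1 - 5) = 2 - 1*(-4) = 2 + 4 = 6)
C(q, K) = 18
1/(973 + (0 + C(0*2 + D, z(4)))*(-10)) = 1/(973 + (0 + 18)*(-10)) = 1/(973 + 18*(-10)) = 1/(973 - 180) = 1/793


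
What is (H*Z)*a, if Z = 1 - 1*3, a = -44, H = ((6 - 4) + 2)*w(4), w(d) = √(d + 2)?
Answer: 352*√6 ≈ 862.22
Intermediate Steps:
w(d) = √(2 + d)
H = 4*√6 (H = ((6 - 4) + 2)*√(2 + 4) = (2 + 2)*√6 = 4*√6 ≈ 9.7980)
Z = -2 (Z = 1 - 3 = -2)
(H*Z)*a = ((4*√6)*(-2))*(-44) = -8*√6*(-44) = 352*√6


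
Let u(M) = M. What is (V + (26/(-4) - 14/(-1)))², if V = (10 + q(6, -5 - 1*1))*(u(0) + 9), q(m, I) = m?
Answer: 91809/4 ≈ 22952.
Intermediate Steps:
V = 144 (V = (10 + 6)*(0 + 9) = 16*9 = 144)
(V + (26/(-4) - 14/(-1)))² = (144 + (26/(-4) - 14/(-1)))² = (144 + (26*(-¼) - 14*(-1)))² = (144 + (-13/2 + 14))² = (144 + 15/2)² = (303/2)² = 91809/4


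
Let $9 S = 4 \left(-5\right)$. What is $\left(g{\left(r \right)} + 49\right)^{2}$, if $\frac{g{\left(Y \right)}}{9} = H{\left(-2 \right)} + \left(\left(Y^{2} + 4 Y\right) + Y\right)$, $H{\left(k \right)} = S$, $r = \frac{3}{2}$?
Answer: $\frac{218089}{16} \approx 13631.0$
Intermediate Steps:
$r = \frac{3}{2}$ ($r = 3 \cdot \frac{1}{2} = \frac{3}{2} \approx 1.5$)
$S = - \frac{20}{9}$ ($S = \frac{4 \left(-5\right)}{9} = \frac{1}{9} \left(-20\right) = - \frac{20}{9} \approx -2.2222$)
$H{\left(k \right)} = - \frac{20}{9}$
$g{\left(Y \right)} = -20 + 9 Y^{2} + 45 Y$ ($g{\left(Y \right)} = 9 \left(- \frac{20}{9} + \left(\left(Y^{2} + 4 Y\right) + Y\right)\right) = 9 \left(- \frac{20}{9} + \left(Y^{2} + 5 Y\right)\right) = 9 \left(- \frac{20}{9} + Y^{2} + 5 Y\right) = -20 + 9 Y^{2} + 45 Y$)
$\left(g{\left(r \right)} + 49\right)^{2} = \left(\left(-20 + 9 \left(\frac{3}{2}\right)^{2} + 45 \cdot \frac{3}{2}\right) + 49\right)^{2} = \left(\left(-20 + 9 \cdot \frac{9}{4} + \frac{135}{2}\right) + 49\right)^{2} = \left(\left(-20 + \frac{81}{4} + \frac{135}{2}\right) + 49\right)^{2} = \left(\frac{271}{4} + 49\right)^{2} = \left(\frac{467}{4}\right)^{2} = \frac{218089}{16}$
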